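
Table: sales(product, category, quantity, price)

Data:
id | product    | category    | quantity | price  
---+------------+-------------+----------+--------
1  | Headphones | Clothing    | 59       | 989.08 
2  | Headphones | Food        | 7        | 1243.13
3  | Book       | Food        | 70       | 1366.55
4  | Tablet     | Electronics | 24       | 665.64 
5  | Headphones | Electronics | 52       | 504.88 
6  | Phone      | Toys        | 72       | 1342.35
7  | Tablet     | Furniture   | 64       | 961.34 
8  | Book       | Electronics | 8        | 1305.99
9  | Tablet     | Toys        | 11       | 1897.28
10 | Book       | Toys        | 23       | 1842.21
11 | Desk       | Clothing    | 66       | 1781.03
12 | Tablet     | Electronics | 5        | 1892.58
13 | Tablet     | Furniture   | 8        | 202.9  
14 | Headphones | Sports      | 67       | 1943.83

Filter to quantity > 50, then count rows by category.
SELECT category, COUNT(*)
FROM sales
WHERE quantity > 50
GROUP BY category

Note: WHERE filters rows before grouping.

Result:
  Clothing: 2
  Electronics: 1
  Food: 1
  Furniture: 1
  Sports: 1
  Toys: 1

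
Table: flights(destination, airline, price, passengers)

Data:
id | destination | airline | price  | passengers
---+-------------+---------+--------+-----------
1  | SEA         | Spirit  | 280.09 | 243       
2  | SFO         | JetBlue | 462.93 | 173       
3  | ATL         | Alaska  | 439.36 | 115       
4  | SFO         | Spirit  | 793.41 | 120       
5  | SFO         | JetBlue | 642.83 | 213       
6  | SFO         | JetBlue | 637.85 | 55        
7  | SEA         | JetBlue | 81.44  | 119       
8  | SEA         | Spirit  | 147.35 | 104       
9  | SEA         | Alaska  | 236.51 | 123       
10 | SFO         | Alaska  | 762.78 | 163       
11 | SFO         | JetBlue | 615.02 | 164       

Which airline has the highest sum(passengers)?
SELECT airline, SUM(passengers) as val
FROM flights
GROUP BY airline
ORDER BY val DESC
LIMIT 1

Result: JetBlue with sum(passengers) = 724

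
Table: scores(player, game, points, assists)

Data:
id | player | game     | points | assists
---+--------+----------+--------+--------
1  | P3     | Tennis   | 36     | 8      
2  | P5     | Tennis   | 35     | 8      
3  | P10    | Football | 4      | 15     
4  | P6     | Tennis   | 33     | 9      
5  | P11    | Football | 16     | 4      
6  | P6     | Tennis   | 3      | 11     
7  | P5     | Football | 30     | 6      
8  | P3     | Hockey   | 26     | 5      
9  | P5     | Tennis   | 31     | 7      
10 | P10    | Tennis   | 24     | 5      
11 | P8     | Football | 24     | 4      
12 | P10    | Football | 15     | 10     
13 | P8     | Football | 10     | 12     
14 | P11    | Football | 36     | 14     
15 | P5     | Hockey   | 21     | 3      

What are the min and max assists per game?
SELECT game, MIN(assists), MAX(assists)
FROM scores
GROUP BY game

Result:
  Football: min=4, max=15
  Hockey: min=3, max=5
  Tennis: min=5, max=11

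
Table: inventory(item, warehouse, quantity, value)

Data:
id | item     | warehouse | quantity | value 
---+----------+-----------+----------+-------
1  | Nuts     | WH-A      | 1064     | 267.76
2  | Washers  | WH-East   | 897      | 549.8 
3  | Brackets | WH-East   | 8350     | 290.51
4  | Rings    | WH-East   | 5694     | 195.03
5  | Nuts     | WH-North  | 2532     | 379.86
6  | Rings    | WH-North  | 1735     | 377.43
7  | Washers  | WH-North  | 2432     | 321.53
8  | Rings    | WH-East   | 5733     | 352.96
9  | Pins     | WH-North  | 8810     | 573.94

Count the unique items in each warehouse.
SELECT warehouse, COUNT(DISTINCT item)
FROM inventory
GROUP BY warehouse

Result:
  WH-A: 1 distinct
  WH-East: 3 distinct
  WH-North: 4 distinct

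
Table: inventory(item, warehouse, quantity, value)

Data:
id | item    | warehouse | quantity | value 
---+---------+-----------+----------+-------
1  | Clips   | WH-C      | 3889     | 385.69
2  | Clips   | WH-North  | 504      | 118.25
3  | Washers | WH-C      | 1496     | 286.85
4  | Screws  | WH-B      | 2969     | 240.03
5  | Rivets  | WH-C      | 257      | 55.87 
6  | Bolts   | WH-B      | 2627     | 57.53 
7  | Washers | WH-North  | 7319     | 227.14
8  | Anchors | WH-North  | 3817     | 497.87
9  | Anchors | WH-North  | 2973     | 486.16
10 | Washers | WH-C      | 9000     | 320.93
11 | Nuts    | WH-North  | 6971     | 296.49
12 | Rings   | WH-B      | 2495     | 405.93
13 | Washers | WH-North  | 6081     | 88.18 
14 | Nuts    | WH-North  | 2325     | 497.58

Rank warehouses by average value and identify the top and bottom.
SELECT warehouse, AVG(value)
FROM inventory
GROUP BY warehouse
ORDER BY AVG(value)

All groups:
  WH-B: 234.50
  WH-C: 262.34
  WH-North: 315.95

Highest: WH-North (315.95)
Lowest: WH-B (234.50)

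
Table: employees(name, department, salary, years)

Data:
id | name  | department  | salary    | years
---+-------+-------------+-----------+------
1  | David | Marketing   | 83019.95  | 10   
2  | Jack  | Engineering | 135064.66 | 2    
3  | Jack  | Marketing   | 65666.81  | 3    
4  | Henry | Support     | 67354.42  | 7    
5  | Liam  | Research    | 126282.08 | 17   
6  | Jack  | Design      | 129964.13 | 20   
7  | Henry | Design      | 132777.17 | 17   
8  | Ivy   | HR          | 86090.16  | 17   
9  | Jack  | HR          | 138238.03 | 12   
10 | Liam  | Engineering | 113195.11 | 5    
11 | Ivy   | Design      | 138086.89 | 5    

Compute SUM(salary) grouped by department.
SELECT department, SUM(salary) as result
FROM employees
GROUP BY department

Result:
  Design: 400828.19
  Engineering: 248259.77
  HR: 224328.19
  Marketing: 148686.76
  Research: 126282.08
  Support: 67354.42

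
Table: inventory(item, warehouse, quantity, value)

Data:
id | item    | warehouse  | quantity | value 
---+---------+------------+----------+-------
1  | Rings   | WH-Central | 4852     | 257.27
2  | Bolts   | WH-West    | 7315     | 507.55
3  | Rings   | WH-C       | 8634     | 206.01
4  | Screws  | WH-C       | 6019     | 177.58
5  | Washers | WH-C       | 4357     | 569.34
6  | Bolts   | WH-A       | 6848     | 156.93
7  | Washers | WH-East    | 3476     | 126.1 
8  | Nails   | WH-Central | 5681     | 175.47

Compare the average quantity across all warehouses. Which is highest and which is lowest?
SELECT warehouse, AVG(quantity)
FROM inventory
GROUP BY warehouse
ORDER BY AVG(quantity)

All groups:
  WH-East: 3476.00
  WH-Central: 5266.50
  WH-C: 6336.67
  WH-A: 6848.00
  WH-West: 7315.00

Highest: WH-West (7315.00)
Lowest: WH-East (3476.00)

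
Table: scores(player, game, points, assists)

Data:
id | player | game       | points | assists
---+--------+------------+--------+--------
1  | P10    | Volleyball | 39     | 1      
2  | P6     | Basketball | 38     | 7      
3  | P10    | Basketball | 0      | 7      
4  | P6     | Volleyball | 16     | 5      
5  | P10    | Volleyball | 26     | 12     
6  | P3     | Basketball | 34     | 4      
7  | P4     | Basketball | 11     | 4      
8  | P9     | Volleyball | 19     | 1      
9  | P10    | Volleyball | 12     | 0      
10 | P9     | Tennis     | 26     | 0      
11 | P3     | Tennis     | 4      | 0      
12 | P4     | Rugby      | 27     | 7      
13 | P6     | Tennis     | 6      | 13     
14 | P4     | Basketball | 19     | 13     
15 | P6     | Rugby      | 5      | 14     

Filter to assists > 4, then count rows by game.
SELECT game, COUNT(*)
FROM scores
WHERE assists > 4
GROUP BY game

Note: WHERE filters rows before grouping.

Result:
  Basketball: 3
  Rugby: 2
  Tennis: 1
  Volleyball: 2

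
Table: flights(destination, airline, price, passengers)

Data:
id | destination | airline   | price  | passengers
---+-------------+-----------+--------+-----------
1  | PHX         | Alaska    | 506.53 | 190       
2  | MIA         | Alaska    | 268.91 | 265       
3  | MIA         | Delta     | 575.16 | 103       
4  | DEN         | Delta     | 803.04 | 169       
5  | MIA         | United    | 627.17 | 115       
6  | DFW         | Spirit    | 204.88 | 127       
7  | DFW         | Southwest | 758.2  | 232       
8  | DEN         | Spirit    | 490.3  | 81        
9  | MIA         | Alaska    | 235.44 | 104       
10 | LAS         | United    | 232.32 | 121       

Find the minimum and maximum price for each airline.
SELECT airline, MIN(price), MAX(price)
FROM flights
GROUP BY airline

Result:
  Alaska: min=235.44, max=506.53
  Delta: min=575.16, max=803.04
  Southwest: min=758.20, max=758.20
  Spirit: min=204.88, max=490.30
  United: min=232.32, max=627.17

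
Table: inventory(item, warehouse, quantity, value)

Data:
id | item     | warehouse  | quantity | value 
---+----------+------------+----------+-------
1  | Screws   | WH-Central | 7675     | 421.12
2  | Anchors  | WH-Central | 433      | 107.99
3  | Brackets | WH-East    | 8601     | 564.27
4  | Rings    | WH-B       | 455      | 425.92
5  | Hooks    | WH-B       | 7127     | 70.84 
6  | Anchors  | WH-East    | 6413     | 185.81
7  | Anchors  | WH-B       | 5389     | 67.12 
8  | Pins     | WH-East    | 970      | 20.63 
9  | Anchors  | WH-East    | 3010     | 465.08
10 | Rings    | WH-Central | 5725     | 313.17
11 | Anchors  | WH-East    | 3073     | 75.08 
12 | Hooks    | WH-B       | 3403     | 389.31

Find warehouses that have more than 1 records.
SELECT warehouse, COUNT(*) as cnt
FROM inventory
GROUP BY warehouse
HAVING COUNT(*) > 1

Result:
  WH-B: 4
  WH-Central: 3
  WH-East: 5

Note: HAVING filters groups after aggregation, WHERE filters rows before.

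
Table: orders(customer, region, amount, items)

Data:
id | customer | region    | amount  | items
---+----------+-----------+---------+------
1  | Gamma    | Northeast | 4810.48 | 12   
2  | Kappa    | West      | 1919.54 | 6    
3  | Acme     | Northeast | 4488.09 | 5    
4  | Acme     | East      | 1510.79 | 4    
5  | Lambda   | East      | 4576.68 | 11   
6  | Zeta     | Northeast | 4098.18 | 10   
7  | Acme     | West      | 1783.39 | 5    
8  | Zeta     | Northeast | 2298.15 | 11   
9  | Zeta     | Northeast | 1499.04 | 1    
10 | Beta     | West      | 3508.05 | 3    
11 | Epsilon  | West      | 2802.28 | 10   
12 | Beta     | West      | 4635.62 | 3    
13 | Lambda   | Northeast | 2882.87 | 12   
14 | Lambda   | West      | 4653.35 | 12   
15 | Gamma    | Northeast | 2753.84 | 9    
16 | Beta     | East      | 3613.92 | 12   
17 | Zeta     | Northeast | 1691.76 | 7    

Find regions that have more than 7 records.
SELECT region, COUNT(*) as cnt
FROM orders
GROUP BY region
HAVING COUNT(*) > 7

Result:
  Northeast: 8

Note: HAVING filters groups after aggregation, WHERE filters rows before.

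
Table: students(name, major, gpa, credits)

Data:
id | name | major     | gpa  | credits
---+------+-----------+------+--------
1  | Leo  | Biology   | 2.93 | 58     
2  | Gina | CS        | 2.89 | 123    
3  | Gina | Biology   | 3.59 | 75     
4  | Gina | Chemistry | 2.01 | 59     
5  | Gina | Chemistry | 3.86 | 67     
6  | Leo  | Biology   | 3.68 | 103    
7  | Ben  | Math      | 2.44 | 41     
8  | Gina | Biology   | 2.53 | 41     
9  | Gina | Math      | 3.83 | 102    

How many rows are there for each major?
SELECT major, COUNT(*) as count
FROM students
GROUP BY major

Result:
  Biology: 4
  CS: 1
  Chemistry: 2
  Math: 2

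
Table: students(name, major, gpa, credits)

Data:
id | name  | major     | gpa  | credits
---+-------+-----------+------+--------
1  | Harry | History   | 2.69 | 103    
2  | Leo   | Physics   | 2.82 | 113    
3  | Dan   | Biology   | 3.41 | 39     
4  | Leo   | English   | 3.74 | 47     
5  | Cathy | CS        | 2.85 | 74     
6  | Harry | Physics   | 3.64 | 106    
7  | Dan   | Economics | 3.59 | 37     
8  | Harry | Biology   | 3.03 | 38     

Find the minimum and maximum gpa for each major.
SELECT major, MIN(gpa), MAX(gpa)
FROM students
GROUP BY major

Result:
  Biology: min=3.03, max=3.41
  CS: min=2.85, max=2.85
  Economics: min=3.59, max=3.59
  English: min=3.74, max=3.74
  History: min=2.69, max=2.69
  Physics: min=2.82, max=3.64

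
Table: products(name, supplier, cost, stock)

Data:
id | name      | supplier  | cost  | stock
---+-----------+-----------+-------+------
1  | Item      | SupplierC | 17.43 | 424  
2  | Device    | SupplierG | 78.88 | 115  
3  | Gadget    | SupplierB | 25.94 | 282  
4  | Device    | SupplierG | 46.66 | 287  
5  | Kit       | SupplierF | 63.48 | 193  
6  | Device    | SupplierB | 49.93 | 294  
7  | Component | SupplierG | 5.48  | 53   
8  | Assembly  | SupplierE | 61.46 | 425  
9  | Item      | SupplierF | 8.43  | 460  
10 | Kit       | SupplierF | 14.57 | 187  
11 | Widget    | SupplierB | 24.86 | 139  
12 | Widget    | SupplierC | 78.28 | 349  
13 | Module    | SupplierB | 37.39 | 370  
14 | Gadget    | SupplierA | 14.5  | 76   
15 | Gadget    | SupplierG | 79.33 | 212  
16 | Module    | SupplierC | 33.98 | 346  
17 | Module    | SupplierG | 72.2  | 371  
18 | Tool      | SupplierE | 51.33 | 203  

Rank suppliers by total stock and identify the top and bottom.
SELECT supplier, SUM(stock)
FROM products
GROUP BY supplier
ORDER BY SUM(stock)

All groups:
  SupplierA: 76
  SupplierE: 628
  SupplierF: 840
  SupplierG: 1038
  SupplierB: 1085
  SupplierC: 1119

Highest: SupplierC (1119)
Lowest: SupplierA (76)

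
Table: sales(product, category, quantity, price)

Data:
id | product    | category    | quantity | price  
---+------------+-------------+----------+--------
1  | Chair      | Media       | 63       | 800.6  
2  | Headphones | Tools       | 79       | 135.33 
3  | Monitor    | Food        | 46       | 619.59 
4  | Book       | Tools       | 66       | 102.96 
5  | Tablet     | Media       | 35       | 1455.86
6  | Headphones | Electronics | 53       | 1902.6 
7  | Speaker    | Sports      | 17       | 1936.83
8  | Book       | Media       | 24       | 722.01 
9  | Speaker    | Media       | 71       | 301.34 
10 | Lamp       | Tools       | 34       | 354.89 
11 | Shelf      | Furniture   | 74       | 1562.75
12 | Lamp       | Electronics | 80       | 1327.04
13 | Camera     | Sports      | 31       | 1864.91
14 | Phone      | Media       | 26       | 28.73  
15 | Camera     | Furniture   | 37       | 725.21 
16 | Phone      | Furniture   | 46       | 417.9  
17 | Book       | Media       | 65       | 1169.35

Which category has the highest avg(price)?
SELECT category, AVG(price) as val
FROM sales
GROUP BY category
ORDER BY val DESC
LIMIT 1

Result: Sports with avg(price) = 1900.87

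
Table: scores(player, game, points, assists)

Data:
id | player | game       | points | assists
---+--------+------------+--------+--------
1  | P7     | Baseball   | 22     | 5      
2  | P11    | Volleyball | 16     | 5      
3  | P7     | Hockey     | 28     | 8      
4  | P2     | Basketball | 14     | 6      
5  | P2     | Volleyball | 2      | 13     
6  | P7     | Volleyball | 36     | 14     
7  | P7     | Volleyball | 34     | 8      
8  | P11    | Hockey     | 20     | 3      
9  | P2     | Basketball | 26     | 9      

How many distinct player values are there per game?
SELECT game, COUNT(DISTINCT player)
FROM scores
GROUP BY game

Result:
  Baseball: 1 distinct
  Basketball: 1 distinct
  Hockey: 2 distinct
  Volleyball: 3 distinct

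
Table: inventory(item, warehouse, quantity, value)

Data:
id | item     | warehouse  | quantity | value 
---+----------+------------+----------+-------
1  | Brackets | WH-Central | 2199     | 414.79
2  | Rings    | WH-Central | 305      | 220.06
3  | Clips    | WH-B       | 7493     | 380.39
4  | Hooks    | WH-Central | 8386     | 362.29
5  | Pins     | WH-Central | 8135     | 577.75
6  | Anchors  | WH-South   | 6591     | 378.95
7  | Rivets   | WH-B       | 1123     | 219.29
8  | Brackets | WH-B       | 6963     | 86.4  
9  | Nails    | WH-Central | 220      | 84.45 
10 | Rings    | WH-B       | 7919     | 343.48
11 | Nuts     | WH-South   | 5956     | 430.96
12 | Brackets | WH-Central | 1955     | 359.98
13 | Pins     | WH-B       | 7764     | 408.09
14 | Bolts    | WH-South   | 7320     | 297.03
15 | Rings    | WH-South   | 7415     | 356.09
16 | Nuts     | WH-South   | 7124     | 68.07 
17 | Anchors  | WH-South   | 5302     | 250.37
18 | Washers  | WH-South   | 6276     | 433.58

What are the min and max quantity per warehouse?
SELECT warehouse, MIN(quantity), MAX(quantity)
FROM inventory
GROUP BY warehouse

Result:
  WH-B: min=1123, max=7919
  WH-Central: min=220, max=8386
  WH-South: min=5302, max=7415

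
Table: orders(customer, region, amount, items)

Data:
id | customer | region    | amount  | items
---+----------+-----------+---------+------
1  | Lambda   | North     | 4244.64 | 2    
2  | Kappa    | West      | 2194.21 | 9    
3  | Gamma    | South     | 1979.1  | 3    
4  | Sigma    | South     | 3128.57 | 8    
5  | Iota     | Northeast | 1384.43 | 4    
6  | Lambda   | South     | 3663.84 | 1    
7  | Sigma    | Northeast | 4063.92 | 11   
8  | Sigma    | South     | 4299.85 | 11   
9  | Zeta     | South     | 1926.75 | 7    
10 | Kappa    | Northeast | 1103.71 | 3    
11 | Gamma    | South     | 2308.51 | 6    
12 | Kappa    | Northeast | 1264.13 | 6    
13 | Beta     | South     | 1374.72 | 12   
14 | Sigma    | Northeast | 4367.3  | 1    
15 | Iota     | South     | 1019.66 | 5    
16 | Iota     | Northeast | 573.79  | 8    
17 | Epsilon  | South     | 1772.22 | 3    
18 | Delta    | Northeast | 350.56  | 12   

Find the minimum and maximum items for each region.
SELECT region, MIN(items), MAX(items)
FROM orders
GROUP BY region

Result:
  North: min=2, max=2
  Northeast: min=1, max=12
  South: min=1, max=12
  West: min=9, max=9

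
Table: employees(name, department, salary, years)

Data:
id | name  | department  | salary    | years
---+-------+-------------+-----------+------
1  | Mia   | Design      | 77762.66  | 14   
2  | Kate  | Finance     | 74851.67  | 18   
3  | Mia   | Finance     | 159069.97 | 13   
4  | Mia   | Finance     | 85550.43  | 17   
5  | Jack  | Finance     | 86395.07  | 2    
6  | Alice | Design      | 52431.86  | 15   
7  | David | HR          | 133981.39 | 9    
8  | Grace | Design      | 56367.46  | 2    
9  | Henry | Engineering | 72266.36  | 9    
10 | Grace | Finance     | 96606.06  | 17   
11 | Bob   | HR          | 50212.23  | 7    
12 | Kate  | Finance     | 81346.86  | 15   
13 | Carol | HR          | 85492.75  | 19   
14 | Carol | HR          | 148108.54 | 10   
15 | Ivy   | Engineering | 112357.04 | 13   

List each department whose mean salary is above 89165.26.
SELECT department, AVG(salary)
FROM employees
GROUP BY department
HAVING AVG(salary) > 89165.26

Result:
  Engineering: avg=92311.70
  Finance: avg=97303.34
  HR: avg=104448.73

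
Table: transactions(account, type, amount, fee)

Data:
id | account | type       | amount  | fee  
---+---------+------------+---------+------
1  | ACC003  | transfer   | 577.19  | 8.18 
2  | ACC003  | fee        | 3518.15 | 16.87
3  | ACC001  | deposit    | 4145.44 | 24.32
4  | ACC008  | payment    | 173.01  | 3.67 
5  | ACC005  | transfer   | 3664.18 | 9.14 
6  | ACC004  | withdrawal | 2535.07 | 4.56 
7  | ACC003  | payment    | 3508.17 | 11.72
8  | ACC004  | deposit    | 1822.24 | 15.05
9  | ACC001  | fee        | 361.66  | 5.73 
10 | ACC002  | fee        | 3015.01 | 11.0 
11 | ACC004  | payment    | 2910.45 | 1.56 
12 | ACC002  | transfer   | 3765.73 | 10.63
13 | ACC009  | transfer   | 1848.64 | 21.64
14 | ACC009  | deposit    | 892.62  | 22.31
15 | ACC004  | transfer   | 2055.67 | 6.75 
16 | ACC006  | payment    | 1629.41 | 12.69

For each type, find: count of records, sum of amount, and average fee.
SELECT type,
       COUNT(*) as cnt,
       SUM(amount) as total_amount,
       AVG(fee) as avg_fee
FROM transactions
GROUP BY type

Result:
  deposit: 3 records, 6860.30 total amount, 20.56 avg fee
  fee: 3 records, 6894.82 total amount, 11.20 avg fee
  payment: 4 records, 8221.04 total amount, 7.41 avg fee
  transfer: 5 records, 11911.41 total amount, 11.27 avg fee
  withdrawal: 1 records, 2535.07 total amount, 4.56 avg fee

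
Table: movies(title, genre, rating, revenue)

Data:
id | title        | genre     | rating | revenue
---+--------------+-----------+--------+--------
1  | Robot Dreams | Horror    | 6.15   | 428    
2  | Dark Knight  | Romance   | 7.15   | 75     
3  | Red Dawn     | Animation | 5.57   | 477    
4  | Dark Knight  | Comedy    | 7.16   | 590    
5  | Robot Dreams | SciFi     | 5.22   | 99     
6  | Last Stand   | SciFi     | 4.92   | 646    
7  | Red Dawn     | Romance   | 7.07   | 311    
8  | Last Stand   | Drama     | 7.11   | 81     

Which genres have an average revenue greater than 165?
SELECT genre, AVG(revenue)
FROM movies
GROUP BY genre
HAVING AVG(revenue) > 165

Result:
  Animation: avg=477.00
  Comedy: avg=590.00
  Horror: avg=428.00
  Romance: avg=193.00
  SciFi: avg=372.50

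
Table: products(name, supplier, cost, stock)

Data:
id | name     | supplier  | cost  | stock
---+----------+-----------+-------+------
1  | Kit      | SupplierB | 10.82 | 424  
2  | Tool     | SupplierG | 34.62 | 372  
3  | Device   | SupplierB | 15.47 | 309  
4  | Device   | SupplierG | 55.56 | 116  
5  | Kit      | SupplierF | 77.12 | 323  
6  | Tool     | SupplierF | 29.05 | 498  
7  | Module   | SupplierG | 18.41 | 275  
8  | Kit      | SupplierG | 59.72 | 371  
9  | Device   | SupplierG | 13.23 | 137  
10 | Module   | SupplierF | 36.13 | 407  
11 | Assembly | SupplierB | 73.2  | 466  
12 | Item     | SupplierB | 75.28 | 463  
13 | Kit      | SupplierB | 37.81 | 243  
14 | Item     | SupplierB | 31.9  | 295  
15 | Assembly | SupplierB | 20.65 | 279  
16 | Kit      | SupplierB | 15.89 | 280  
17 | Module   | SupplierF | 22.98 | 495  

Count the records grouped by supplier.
SELECT supplier, COUNT(*) as count
FROM products
GROUP BY supplier

Result:
  SupplierB: 8
  SupplierF: 4
  SupplierG: 5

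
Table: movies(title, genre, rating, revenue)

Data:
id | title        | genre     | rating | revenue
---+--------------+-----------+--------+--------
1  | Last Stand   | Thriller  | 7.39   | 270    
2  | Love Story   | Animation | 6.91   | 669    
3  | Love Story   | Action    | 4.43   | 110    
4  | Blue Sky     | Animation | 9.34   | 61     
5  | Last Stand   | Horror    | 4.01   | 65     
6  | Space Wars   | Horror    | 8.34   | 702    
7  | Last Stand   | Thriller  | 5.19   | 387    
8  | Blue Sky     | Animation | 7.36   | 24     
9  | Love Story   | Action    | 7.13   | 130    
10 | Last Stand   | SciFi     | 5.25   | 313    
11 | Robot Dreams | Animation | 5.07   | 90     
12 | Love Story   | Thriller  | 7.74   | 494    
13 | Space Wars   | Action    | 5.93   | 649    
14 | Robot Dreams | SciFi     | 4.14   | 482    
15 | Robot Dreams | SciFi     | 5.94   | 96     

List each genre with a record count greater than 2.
SELECT genre, COUNT(*) as cnt
FROM movies
GROUP BY genre
HAVING COUNT(*) > 2

Result:
  Action: 3
  Animation: 4
  SciFi: 3
  Thriller: 3

Note: HAVING filters groups after aggregation, WHERE filters rows before.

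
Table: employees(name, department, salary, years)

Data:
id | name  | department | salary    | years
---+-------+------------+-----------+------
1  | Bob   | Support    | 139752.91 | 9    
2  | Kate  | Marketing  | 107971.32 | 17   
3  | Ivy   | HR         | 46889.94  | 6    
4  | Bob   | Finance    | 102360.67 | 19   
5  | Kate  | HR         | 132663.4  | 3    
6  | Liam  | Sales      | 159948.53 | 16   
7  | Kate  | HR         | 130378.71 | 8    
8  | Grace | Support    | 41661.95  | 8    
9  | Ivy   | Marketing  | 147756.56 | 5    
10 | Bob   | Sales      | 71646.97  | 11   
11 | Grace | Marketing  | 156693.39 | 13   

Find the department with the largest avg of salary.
SELECT department, AVG(salary) as val
FROM employees
GROUP BY department
ORDER BY val DESC
LIMIT 1

Result: Marketing with avg(salary) = 137473.76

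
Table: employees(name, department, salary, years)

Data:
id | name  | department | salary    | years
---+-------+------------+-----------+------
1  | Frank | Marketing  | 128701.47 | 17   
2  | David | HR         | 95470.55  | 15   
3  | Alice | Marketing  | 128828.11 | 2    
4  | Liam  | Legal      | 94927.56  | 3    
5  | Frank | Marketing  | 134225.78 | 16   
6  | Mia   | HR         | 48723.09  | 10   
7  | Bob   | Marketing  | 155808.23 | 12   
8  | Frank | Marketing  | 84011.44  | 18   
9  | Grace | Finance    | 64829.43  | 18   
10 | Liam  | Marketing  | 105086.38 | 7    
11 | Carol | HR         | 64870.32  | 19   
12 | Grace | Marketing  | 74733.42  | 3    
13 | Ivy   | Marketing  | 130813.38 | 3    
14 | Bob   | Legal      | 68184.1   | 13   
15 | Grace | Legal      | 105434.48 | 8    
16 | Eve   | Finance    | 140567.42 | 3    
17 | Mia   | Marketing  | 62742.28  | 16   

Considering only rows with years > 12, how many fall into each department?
SELECT department, COUNT(*)
FROM employees
WHERE years > 12
GROUP BY department

Note: WHERE filters rows before grouping.

Result:
  Finance: 1
  HR: 2
  Legal: 1
  Marketing: 4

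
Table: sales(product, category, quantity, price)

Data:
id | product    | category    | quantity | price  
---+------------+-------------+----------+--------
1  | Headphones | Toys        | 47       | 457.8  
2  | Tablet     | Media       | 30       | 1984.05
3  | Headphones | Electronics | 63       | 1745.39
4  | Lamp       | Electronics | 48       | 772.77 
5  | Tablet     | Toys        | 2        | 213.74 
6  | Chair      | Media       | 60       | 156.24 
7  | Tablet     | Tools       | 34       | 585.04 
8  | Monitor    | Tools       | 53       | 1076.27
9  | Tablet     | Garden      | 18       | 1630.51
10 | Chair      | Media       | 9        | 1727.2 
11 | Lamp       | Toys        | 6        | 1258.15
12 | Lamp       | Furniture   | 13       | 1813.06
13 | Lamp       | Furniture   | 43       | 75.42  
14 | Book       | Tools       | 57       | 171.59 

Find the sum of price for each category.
SELECT category, SUM(price) as result
FROM sales
GROUP BY category

Result:
  Electronics: 2518.16
  Furniture: 1888.48
  Garden: 1630.51
  Media: 3867.49
  Tools: 1832.90
  Toys: 1929.69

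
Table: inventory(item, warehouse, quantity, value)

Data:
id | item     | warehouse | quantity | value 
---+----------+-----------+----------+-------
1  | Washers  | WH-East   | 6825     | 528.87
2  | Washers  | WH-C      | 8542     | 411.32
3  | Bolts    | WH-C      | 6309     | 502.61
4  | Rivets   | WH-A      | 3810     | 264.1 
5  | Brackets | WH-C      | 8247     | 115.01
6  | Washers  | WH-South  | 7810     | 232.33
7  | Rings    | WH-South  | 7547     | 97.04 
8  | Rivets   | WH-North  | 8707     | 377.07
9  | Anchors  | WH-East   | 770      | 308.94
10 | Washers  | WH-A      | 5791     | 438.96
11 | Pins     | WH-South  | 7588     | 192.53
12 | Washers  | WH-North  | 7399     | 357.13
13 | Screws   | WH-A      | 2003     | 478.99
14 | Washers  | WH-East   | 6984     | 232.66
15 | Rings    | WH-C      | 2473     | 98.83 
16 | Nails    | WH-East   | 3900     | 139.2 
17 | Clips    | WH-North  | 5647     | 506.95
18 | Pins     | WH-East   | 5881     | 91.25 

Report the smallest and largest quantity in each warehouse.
SELECT warehouse, MIN(quantity), MAX(quantity)
FROM inventory
GROUP BY warehouse

Result:
  WH-A: min=2003, max=5791
  WH-C: min=2473, max=8542
  WH-East: min=770, max=6984
  WH-North: min=5647, max=8707
  WH-South: min=7547, max=7810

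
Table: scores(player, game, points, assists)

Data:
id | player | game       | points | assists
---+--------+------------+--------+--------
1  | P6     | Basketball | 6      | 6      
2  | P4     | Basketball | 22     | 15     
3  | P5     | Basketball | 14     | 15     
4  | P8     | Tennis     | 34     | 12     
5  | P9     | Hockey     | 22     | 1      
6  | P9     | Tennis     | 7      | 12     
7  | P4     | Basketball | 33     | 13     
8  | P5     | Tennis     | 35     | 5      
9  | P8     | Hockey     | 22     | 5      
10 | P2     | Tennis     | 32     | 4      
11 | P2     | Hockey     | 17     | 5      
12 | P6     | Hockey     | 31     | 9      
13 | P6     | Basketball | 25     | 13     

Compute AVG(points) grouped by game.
SELECT game, AVG(points) as result
FROM scores
GROUP BY game

Result:
  Basketball: 20.00
  Hockey: 23.00
  Tennis: 27.00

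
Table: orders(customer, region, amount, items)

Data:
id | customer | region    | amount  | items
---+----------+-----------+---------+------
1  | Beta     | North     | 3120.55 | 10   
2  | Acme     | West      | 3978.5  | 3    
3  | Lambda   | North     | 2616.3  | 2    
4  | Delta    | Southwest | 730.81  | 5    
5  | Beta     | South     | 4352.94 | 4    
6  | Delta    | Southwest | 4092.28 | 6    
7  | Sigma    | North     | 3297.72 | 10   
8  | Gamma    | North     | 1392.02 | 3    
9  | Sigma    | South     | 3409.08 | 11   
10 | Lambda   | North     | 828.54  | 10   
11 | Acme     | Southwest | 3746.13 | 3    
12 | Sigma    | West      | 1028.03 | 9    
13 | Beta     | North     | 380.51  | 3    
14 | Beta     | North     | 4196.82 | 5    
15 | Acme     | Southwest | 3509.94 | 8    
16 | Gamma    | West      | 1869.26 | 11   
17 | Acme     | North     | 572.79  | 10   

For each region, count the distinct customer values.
SELECT region, COUNT(DISTINCT customer)
FROM orders
GROUP BY region

Result:
  North: 5 distinct
  South: 2 distinct
  Southwest: 2 distinct
  West: 3 distinct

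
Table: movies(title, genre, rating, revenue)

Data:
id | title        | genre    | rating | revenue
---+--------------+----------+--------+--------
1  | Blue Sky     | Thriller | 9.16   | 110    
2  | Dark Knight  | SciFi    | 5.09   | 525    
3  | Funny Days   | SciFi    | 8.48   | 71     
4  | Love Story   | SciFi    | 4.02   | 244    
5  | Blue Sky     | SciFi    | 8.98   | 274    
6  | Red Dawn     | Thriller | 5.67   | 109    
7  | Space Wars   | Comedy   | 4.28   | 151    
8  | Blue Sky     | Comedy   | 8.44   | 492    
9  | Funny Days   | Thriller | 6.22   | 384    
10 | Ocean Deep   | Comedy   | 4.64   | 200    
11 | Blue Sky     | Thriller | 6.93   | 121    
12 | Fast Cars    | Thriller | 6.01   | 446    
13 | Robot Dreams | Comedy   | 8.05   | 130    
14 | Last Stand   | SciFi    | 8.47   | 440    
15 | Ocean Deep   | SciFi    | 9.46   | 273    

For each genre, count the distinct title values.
SELECT genre, COUNT(DISTINCT title)
FROM movies
GROUP BY genre

Result:
  Comedy: 4 distinct
  SciFi: 6 distinct
  Thriller: 4 distinct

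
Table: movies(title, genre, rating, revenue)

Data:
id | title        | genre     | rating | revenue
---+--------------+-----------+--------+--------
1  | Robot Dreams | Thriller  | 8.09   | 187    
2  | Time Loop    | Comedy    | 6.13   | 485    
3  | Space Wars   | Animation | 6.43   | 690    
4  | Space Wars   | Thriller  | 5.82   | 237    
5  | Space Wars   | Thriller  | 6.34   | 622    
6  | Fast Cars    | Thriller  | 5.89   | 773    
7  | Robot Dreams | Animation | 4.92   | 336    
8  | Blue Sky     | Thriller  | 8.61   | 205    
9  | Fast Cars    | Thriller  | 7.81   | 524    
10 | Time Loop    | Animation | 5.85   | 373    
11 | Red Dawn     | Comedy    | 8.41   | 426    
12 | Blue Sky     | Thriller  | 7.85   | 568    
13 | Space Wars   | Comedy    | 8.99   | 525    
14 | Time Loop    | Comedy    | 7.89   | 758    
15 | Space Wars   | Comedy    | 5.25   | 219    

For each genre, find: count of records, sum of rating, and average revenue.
SELECT genre,
       COUNT(*) as cnt,
       SUM(rating) as total_rating,
       AVG(revenue) as avg_revenue
FROM movies
GROUP BY genre

Result:
  Animation: 3 records, 17.20 total rating, 466.33 avg revenue
  Comedy: 5 records, 36.67 total rating, 482.60 avg revenue
  Thriller: 7 records, 50.41 total rating, 445.14 avg revenue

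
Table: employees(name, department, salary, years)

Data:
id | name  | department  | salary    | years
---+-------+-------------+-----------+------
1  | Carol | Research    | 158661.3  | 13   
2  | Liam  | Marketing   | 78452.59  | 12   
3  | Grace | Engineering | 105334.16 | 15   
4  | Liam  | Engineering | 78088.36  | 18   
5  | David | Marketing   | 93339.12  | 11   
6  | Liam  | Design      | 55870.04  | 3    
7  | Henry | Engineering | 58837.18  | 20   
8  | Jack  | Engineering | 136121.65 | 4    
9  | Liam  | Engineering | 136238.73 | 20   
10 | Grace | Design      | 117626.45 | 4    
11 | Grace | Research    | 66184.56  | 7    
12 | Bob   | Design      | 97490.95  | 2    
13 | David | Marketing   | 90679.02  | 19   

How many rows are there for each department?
SELECT department, COUNT(*) as count
FROM employees
GROUP BY department

Result:
  Design: 3
  Engineering: 5
  Marketing: 3
  Research: 2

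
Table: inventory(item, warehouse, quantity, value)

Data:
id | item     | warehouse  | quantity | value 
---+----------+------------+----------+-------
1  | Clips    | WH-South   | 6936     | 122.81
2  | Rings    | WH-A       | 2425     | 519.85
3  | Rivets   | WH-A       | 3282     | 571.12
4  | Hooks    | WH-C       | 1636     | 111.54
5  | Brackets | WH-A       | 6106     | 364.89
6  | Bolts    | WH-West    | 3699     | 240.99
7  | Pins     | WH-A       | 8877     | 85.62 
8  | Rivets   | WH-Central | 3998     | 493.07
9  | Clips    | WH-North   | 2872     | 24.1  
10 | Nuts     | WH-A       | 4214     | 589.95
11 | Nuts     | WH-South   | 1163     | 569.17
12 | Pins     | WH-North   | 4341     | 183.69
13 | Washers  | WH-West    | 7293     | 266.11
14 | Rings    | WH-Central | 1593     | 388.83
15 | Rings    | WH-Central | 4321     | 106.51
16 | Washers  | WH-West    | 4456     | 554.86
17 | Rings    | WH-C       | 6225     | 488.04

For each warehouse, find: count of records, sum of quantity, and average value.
SELECT warehouse,
       COUNT(*) as cnt,
       SUM(quantity) as total_quantity,
       AVG(value) as avg_value
FROM inventory
GROUP BY warehouse

Result:
  WH-A: 5 records, 24904 total quantity, 426.29 avg value
  WH-C: 2 records, 7861 total quantity, 299.79 avg value
  WH-Central: 3 records, 9912 total quantity, 329.47 avg value
  WH-North: 2 records, 7213 total quantity, 103.90 avg value
  WH-South: 2 records, 8099 total quantity, 345.99 avg value
  WH-West: 3 records, 15448 total quantity, 353.99 avg value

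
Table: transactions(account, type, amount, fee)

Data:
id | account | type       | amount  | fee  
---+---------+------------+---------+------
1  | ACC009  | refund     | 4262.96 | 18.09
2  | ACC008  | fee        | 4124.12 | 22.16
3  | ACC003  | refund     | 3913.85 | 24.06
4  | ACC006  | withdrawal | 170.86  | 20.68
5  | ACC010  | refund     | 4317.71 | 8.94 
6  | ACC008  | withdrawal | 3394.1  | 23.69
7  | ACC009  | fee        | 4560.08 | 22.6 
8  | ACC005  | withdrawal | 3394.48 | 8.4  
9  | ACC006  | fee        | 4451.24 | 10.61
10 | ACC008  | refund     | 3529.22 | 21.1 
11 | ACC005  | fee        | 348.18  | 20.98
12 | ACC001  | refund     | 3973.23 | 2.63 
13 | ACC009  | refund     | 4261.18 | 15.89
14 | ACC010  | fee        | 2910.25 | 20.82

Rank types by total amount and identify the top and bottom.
SELECT type, SUM(amount)
FROM transactions
GROUP BY type
ORDER BY SUM(amount)

All groups:
  withdrawal: 6959.44
  fee: 16393.87
  refund: 24258.15

Highest: refund (24258.15)
Lowest: withdrawal (6959.44)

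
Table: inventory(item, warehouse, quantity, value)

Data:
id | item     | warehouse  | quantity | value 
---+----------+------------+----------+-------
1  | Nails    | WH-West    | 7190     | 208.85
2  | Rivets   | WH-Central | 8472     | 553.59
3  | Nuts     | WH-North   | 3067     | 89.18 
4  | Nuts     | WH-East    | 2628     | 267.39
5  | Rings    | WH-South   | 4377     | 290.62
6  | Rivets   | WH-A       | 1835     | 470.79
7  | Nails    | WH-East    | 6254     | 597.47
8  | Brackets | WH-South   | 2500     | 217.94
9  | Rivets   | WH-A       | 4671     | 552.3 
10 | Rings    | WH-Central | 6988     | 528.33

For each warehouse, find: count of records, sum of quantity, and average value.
SELECT warehouse,
       COUNT(*) as cnt,
       SUM(quantity) as total_quantity,
       AVG(value) as avg_value
FROM inventory
GROUP BY warehouse

Result:
  WH-A: 2 records, 6506 total quantity, 511.55 avg value
  WH-Central: 2 records, 15460 total quantity, 540.96 avg value
  WH-East: 2 records, 8882 total quantity, 432.43 avg value
  WH-North: 1 records, 3067 total quantity, 89.18 avg value
  WH-South: 2 records, 6877 total quantity, 254.28 avg value
  WH-West: 1 records, 7190 total quantity, 208.85 avg value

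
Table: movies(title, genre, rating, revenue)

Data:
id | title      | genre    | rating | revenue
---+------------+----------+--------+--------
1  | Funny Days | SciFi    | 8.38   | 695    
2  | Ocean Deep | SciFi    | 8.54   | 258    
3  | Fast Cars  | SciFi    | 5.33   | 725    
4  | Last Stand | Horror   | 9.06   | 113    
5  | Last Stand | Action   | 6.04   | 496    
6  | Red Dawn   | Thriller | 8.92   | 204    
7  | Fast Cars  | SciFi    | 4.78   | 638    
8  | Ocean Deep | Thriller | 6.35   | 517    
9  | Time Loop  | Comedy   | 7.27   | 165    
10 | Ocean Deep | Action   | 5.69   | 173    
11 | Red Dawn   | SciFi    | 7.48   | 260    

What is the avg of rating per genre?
SELECT genre, AVG(rating) as result
FROM movies
GROUP BY genre

Result:
  Action: 5.87
  Comedy: 7.27
  Horror: 9.06
  SciFi: 6.90
  Thriller: 7.64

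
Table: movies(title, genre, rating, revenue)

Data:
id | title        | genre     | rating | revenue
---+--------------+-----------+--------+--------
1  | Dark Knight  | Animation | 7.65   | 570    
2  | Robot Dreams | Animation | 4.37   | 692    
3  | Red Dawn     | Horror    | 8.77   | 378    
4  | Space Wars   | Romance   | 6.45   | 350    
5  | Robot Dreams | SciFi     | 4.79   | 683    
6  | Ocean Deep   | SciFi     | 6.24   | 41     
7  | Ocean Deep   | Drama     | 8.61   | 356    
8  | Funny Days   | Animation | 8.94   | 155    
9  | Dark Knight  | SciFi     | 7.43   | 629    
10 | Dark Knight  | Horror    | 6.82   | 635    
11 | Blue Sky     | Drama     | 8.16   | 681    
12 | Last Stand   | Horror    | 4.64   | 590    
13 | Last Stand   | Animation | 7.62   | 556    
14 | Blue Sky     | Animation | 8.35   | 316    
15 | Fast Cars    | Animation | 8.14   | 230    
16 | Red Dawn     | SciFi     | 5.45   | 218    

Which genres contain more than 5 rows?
SELECT genre, COUNT(*) as cnt
FROM movies
GROUP BY genre
HAVING COUNT(*) > 5

Result:
  Animation: 6

Note: HAVING filters groups after aggregation, WHERE filters rows before.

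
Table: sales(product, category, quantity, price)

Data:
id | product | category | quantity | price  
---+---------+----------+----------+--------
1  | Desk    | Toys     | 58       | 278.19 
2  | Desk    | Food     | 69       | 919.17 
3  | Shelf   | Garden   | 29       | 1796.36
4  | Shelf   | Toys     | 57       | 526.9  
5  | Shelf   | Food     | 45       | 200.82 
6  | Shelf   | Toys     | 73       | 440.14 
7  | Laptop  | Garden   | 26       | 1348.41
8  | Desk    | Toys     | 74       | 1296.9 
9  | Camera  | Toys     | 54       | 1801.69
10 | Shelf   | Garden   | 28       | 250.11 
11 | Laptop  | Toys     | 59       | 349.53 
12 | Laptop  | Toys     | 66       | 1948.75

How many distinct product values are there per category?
SELECT category, COUNT(DISTINCT product)
FROM sales
GROUP BY category

Result:
  Food: 2 distinct
  Garden: 2 distinct
  Toys: 4 distinct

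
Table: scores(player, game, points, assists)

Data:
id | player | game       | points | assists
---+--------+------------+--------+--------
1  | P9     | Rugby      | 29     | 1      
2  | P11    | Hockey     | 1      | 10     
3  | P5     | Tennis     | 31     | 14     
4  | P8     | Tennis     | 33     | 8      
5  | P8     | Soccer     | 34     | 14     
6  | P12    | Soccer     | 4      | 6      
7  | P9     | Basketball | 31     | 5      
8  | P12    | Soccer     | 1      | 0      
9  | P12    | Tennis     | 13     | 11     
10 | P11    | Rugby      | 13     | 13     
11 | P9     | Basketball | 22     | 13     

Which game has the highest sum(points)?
SELECT game, SUM(points) as val
FROM scores
GROUP BY game
ORDER BY val DESC
LIMIT 1

Result: Tennis with sum(points) = 77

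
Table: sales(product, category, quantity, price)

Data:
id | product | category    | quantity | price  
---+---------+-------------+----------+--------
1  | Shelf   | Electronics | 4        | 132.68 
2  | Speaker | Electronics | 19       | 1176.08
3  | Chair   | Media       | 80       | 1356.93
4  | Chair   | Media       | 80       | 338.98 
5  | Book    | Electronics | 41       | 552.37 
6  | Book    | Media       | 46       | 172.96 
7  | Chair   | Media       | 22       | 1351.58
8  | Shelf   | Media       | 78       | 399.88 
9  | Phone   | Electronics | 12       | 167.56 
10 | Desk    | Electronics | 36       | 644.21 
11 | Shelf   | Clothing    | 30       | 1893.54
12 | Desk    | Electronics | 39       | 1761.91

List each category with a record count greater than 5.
SELECT category, COUNT(*) as cnt
FROM sales
GROUP BY category
HAVING COUNT(*) > 5

Result:
  Electronics: 6

Note: HAVING filters groups after aggregation, WHERE filters rows before.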